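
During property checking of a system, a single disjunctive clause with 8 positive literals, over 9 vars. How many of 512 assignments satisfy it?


Step 1: Total=2^9=512
Step 2: Unsat when all 8 false: 2^1=2
Step 3: Sat=512-2=510

510


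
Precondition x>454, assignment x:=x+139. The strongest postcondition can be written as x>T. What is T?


Formula: sp(P, x:=E) = exists old_x. (x = E[old_x/x]) AND P[old_x/x] (old_x is the value of x before the assignment; eliminate old_x by solving x = E[old_x/x] for old_x)
Step 1: Precondition P: x>454, i.e. old_x > 454
Step 2: Assignment gives x = old_x + 139, so old_x = x - 139
Step 3: Substitute into P: x - 139 > 454
Step 4: Simplify: x > 454+139 = 593

593


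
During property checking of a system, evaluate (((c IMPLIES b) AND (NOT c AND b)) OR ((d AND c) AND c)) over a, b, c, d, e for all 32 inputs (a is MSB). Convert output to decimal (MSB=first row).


Formula: (((c IMPLIES b) AND (NOT c AND b)) OR ((d AND c) AND c)) over a, b, c, d, e (32 rows)
Evaluate each row (bits = a,b,c,d,e, MSB first):
  row 0 [00000]: (((0 IMPLIES 0) AND (NOT 0 AND 0)) OR ((0 AND 0) AND 0)) -> 0
  row 1 [00001]: (((0 IMPLIES 0) AND (NOT 0 AND 0)) OR ((0 AND 0) AND 0)) -> 0
  row 2 [00010]: (((0 IMPLIES 0) AND (NOT 0 AND 0)) OR ((1 AND 0) AND 0)) -> 0
  row 3 [00011]: (((0 IMPLIES 0) AND (NOT 0 AND 0)) OR ((1 AND 0) AND 0)) -> 0
  row 4 [00100]: (((1 IMPLIES 0) AND (NOT 1 AND 0)) OR ((0 AND 1) AND 1)) -> 0
  row 5 [00101]: (((1 IMPLIES 0) AND (NOT 1 AND 0)) OR ((0 AND 1) AND 1)) -> 0
  row 6 [00110]: (((1 IMPLIES 0) AND (NOT 1 AND 0)) OR ((1 AND 1) AND 1)) -> 1
  row 7 [00111]: (((1 IMPLIES 0) AND (NOT 1 AND 0)) OR ((1 AND 1) AND 1)) -> 1
  row 8 [01000]: (((0 IMPLIES 1) AND (NOT 0 AND 1)) OR ((0 AND 0) AND 0)) -> 1
  row 9 [01001]: (((0 IMPLIES 1) AND (NOT 0 AND 1)) OR ((0 AND 0) AND 0)) -> 1
  row 10 [01010]: (((0 IMPLIES 1) AND (NOT 0 AND 1)) OR ((1 AND 0) AND 0)) -> 1
  row 11 [01011]: (((0 IMPLIES 1) AND (NOT 0 AND 1)) OR ((1 AND 0) AND 0)) -> 1
  row 12 [01100]: (((1 IMPLIES 1) AND (NOT 1 AND 1)) OR ((0 AND 1) AND 1)) -> 0
  row 13 [01101]: (((1 IMPLIES 1) AND (NOT 1 AND 1)) OR ((0 AND 1) AND 1)) -> 0
  row 14 [01110]: (((1 IMPLIES 1) AND (NOT 1 AND 1)) OR ((1 AND 1) AND 1)) -> 1
  row 15 [01111]: (((1 IMPLIES 1) AND (NOT 1 AND 1)) OR ((1 AND 1) AND 1)) -> 1
  row 16 [10000]: (((0 IMPLIES 0) AND (NOT 0 AND 0)) OR ((0 AND 0) AND 0)) -> 0
  row 17 [10001]: (((0 IMPLIES 0) AND (NOT 0 AND 0)) OR ((0 AND 0) AND 0)) -> 0
  row 18 [10010]: (((0 IMPLIES 0) AND (NOT 0 AND 0)) OR ((1 AND 0) AND 0)) -> 0
  row 19 [10011]: (((0 IMPLIES 0) AND (NOT 0 AND 0)) OR ((1 AND 0) AND 0)) -> 0
  row 20 [10100]: (((1 IMPLIES 0) AND (NOT 1 AND 0)) OR ((0 AND 1) AND 1)) -> 0
  row 21 [10101]: (((1 IMPLIES 0) AND (NOT 1 AND 0)) OR ((0 AND 1) AND 1)) -> 0
  row 22 [10110]: (((1 IMPLIES 0) AND (NOT 1 AND 0)) OR ((1 AND 1) AND 1)) -> 1
  row 23 [10111]: (((1 IMPLIES 0) AND (NOT 1 AND 0)) OR ((1 AND 1) AND 1)) -> 1
  row 24 [11000]: (((0 IMPLIES 1) AND (NOT 0 AND 1)) OR ((0 AND 0) AND 0)) -> 1
  row 25 [11001]: (((0 IMPLIES 1) AND (NOT 0 AND 1)) OR ((0 AND 0) AND 0)) -> 1
  row 26 [11010]: (((0 IMPLIES 1) AND (NOT 0 AND 1)) OR ((1 AND 0) AND 0)) -> 1
  row 27 [11011]: (((0 IMPLIES 1) AND (NOT 0 AND 1)) OR ((1 AND 0) AND 0)) -> 1
  row 28 [11100]: (((1 IMPLIES 1) AND (NOT 1 AND 1)) OR ((0 AND 1) AND 1)) -> 0
  row 29 [11101]: (((1 IMPLIES 1) AND (NOT 1 AND 1)) OR ((0 AND 1) AND 1)) -> 0
  row 30 [11110]: (((1 IMPLIES 1) AND (NOT 1 AND 1)) OR ((1 AND 1) AND 1)) -> 1
  row 31 [11111]: (((1 IMPLIES 1) AND (NOT 1 AND 1)) OR ((1 AND 1) AND 1)) -> 1
Full result column, 4 rows per line (a,b,c fixed per line; d,e runs 00..11 left to right):
  rows 0-3 [a,b,c=000]: 0000  = hex 0
  rows 4-7 [a,b,c=001]: 0011  = hex 3
  rows 8-11 [a,b,c=010]: 1111  = hex F
  rows 12-15 [a,b,c=011]: 0011  = hex 3
  rows 16-19 [a,b,c=100]: 0000  = hex 0
  rows 20-23 [a,b,c=101]: 0011  = hex 3
  rows 24-27 [a,b,c=110]: 1111  = hex F
  rows 28-31 [a,b,c=111]: 0011  = hex 3
Output column (row 0 .. row 31) = 00000011111100110000001111110011
Output column grouped in 4s = 0000 0011 1111 0011 0000 0011 1111 0011 = 0x03F303F3
Convert to decimal digit by digit (value = value*16 + digit):
  0 -> 0
  0*16 + 3 = 3
  3*16 + 15 (F) = 63
  63*16 + 3 = 1011
  1011*16 + 0 = 16176
  16176*16 + 3 = 258819
  258819*16 + 15 (F) = 4141119
  4141119*16 + 3 = 66257907
Decimal = 66257907

66257907


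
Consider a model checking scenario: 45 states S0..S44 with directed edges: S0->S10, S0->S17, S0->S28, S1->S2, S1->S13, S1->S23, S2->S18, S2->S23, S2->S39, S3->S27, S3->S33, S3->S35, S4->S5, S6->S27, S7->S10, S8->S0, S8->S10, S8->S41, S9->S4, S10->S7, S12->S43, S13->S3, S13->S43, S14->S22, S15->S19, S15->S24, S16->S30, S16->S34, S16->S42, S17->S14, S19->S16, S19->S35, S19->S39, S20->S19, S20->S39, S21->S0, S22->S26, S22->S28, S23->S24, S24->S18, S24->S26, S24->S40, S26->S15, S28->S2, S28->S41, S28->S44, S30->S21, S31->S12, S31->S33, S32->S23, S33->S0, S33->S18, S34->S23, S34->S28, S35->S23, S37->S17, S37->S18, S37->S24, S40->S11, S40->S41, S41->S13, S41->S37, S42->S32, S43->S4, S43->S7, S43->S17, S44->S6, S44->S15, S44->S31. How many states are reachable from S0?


BFS from S0:
  layer 0: {S0}
  layer 1: {S10, S17, S28}
  layer 2: {S2, S7, S14, S41, S44}
  layer 3: {S6, S13, S15, S18, S22, S23, S31, S37, S39}
  layer 4: {S3, S12, S19, S24, S26, S27, S33, S43}
  layer 5: {S4, S16, S35, S40}
  layer 6: {S5, S11, S30, S34, S42}
  layer 7: {S21, S32}
Reachable set: {S0, S2, S3, S4, S5, S6, S7, S10, S11, S12, S13, S14, S15, S16, S17, S18, S19, S21, S22, S23, S24, S26, S27, S28, S30, S31, S32, S33, S34, S35, S37, S39, S40, S41, S42, S43, S44}
Count = 37

37


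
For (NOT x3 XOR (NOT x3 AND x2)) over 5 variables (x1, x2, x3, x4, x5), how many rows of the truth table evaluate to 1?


Formula: (NOT x3 XOR (NOT x3 AND x2)) over 5 vars (32 rows)
Evaluate each row (x1, x2, x3, x4, x5 as bits, MSB first):
  row 0 [00000]: (NOT 0 XOR (NOT 0 AND 0)) -> 1
  row 1 [00001]: (NOT 0 XOR (NOT 0 AND 0)) -> 1
  row 2 [00010]: (NOT 0 XOR (NOT 0 AND 0)) -> 1
  row 3 [00011]: (NOT 0 XOR (NOT 0 AND 0)) -> 1
  row 4 [00100]: (NOT 1 XOR (NOT 1 AND 0)) -> 0
  row 5 [00101]: (NOT 1 XOR (NOT 1 AND 0)) -> 0
  row 6 [00110]: (NOT 1 XOR (NOT 1 AND 0)) -> 0
  row 7 [00111]: (NOT 1 XOR (NOT 1 AND 0)) -> 0
  row 8 [01000]: (NOT 0 XOR (NOT 0 AND 1)) -> 0
  row 9 [01001]: (NOT 0 XOR (NOT 0 AND 1)) -> 0
  row 10 [01010]: (NOT 0 XOR (NOT 0 AND 1)) -> 0
  row 11 [01011]: (NOT 0 XOR (NOT 0 AND 1)) -> 0
  row 12 [01100]: (NOT 1 XOR (NOT 1 AND 1)) -> 0
  row 13 [01101]: (NOT 1 XOR (NOT 1 AND 1)) -> 0
  row 14 [01110]: (NOT 1 XOR (NOT 1 AND 1)) -> 0
  row 15 [01111]: (NOT 1 XOR (NOT 1 AND 1)) -> 0
  row 16 [10000]: (NOT 0 XOR (NOT 0 AND 0)) -> 1
  row 17 [10001]: (NOT 0 XOR (NOT 0 AND 0)) -> 1
  row 18 [10010]: (NOT 0 XOR (NOT 0 AND 0)) -> 1
  row 19 [10011]: (NOT 0 XOR (NOT 0 AND 0)) -> 1
  row 20 [10100]: (NOT 1 XOR (NOT 1 AND 0)) -> 0
  row 21 [10101]: (NOT 1 XOR (NOT 1 AND 0)) -> 0
  row 22 [10110]: (NOT 1 XOR (NOT 1 AND 0)) -> 0
  row 23 [10111]: (NOT 1 XOR (NOT 1 AND 0)) -> 0
  row 24 [11000]: (NOT 0 XOR (NOT 0 AND 1)) -> 0
  row 25 [11001]: (NOT 0 XOR (NOT 0 AND 1)) -> 0
  row 26 [11010]: (NOT 0 XOR (NOT 0 AND 1)) -> 0
  row 27 [11011]: (NOT 0 XOR (NOT 0 AND 1)) -> 0
  row 28 [11100]: (NOT 1 XOR (NOT 1 AND 1)) -> 0
  row 29 [11101]: (NOT 1 XOR (NOT 1 AND 1)) -> 0
  row 30 [11110]: (NOT 1 XOR (NOT 1 AND 1)) -> 0
  row 31 [11111]: (NOT 1 XOR (NOT 1 AND 1)) -> 0
Full result column, 8 rows per line (x1,x2 fixed per line; x3,x4,x5 runs 000..111 left to right):
  rows 0-7 [x1,x2=00]: 11110000  (ones: 4)
  rows 8-15 [x1,x2=01]: 00000000  (ones: 0)
  rows 16-23 [x1,x2=10]: 11110000  (ones: 4)
  rows 24-31 [x1,x2=11]: 00000000  (ones: 0)
Count of 1-rows = 4+0+4+0 = 8

8


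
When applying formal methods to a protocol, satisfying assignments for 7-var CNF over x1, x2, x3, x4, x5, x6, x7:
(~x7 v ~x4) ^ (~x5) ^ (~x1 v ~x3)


CNF with 3 clauses over 7 vars (128 assignments).
An assignment satisfies CNF iff every clause has >=1 true literal.
Check each row (bits = x1,x2,x3,x4,x5,x6,x7; clause T/F shown):
  row 0 [0000000]: clauses=TTT -> 1
  row 1 [0000001]: clauses=TTT -> 1
  row 2 [0000010]: clauses=TTT -> 1
  row 3 [0000011]: clauses=TTT -> 1
  row 4 [0000100]: clauses=TFT -> 0
  (every remaining row is evaluated the same way; all 128 results are listed next)
Full result column, 8 rows per line (x1,x2,x3,x4 fixed per line; x5,x6,x7 runs 000..111 left to right):
  rows 0-7 [x1,x2,x3,x4=0000]: 11110000  (ones: 4)
  rows 8-15 [x1,x2,x3,x4=0001]: 10100000  (ones: 2)
  rows 16-23 [x1,x2,x3,x4=0010]: 11110000  (ones: 4)
  rows 24-31 [x1,x2,x3,x4=0011]: 10100000  (ones: 2)
  rows 32-39 [x1,x2,x3,x4=0100]: 11110000  (ones: 4)
  rows 40-47 [x1,x2,x3,x4=0101]: 10100000  (ones: 2)
  rows 48-55 [x1,x2,x3,x4=0110]: 11110000  (ones: 4)
  rows 56-63 [x1,x2,x3,x4=0111]: 10100000  (ones: 2)
  rows 64-71 [x1,x2,x3,x4=1000]: 11110000  (ones: 4)
  rows 72-79 [x1,x2,x3,x4=1001]: 10100000  (ones: 2)
  rows 80-87 [x1,x2,x3,x4=1010]: 00000000  (ones: 0)
  rows 88-95 [x1,x2,x3,x4=1011]: 00000000  (ones: 0)
  rows 96-103 [x1,x2,x3,x4=1100]: 11110000  (ones: 4)
  rows 104-111 [x1,x2,x3,x4=1101]: 10100000  (ones: 2)
  rows 112-119 [x1,x2,x3,x4=1110]: 00000000  (ones: 0)
  rows 120-127 [x1,x2,x3,x4=1111]: 00000000  (ones: 0)
Satisfying assignments = 4+2+4+2+4+2+4+2+4+2+0+0+4+2+0+0 = 36

36


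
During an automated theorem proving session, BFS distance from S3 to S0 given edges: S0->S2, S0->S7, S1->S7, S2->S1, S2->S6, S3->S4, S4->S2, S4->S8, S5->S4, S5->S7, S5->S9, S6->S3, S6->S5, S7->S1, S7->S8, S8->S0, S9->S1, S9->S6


BFS layer-by-layer from S3:
  dist 0: {S3}
  dist 1: {S4}
  dist 2: {S2, S8}
  dist 3: {S0, S1, S6}
  -> S0 reached at distance 3
Shortest path length = 3

3


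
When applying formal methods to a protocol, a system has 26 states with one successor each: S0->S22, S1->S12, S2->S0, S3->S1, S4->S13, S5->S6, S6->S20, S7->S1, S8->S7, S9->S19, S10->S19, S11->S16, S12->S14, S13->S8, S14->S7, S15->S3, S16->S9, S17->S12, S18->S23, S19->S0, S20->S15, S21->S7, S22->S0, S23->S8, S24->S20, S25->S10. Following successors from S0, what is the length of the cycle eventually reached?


Trace from S0 until a state repeats:
  S0 -> S22 -> S0
S0 first seen at step 0, revisited at step 2.
Cycle length = 2 - 0 = 2

2


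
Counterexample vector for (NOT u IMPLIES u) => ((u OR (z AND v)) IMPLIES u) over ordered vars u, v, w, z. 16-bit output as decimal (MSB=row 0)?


F1 = (NOT u IMPLIES u)
F2 = ((u OR (z AND v)) IMPLIES u)
Counterexample to F1=>F2 is where F1=1 and F2=0.
Evaluate each row (bits = u,v,w,z, MSB first):
  row 0 [0000]: F1=0 F2=1 -> F1&~F2 -> 0
  row 1 [0001]: F1=0 F2=1 -> F1&~F2 -> 0
  row 2 [0010]: F1=0 F2=1 -> F1&~F2 -> 0
  row 3 [0011]: F1=0 F2=1 -> F1&~F2 -> 0
  row 4 [0100]: F1=0 F2=1 -> F1&~F2 -> 0
  row 5 [0101]: F1=0 F2=0 -> F1&~F2 -> 0
  row 6 [0110]: F1=0 F2=1 -> F1&~F2 -> 0
  row 7 [0111]: F1=0 F2=0 -> F1&~F2 -> 0
  row 8 [1000]: F1=1 F2=1 -> F1&~F2 -> 0
  row 9 [1001]: F1=1 F2=1 -> F1&~F2 -> 0
  row 10 [1010]: F1=1 F2=1 -> F1&~F2 -> 0
  row 11 [1011]: F1=1 F2=1 -> F1&~F2 -> 0
  row 12 [1100]: F1=1 F2=1 -> F1&~F2 -> 0
  row 13 [1101]: F1=1 F2=1 -> F1&~F2 -> 0
  row 14 [1110]: F1=1 F2=1 -> F1&~F2 -> 0
  row 15 [1111]: F1=1 F2=1 -> F1&~F2 -> 0
Full result column, 4 rows per line (u,v fixed per line; w,z runs 00..11 left to right):
  rows 0-3 [u,v=00]: 0000  = hex 0
  rows 4-7 [u,v=01]: 0000  = hex 0
  rows 8-11 [u,v=10]: 0000  = hex 0
  rows 12-15 [u,v=11]: 0000  = hex 0
Counterexample vector (row 0 .. row 15) = 0000000000000000
Output column grouped in 4s = 0000 0000 0000 0000 = 0x0000
Convert to decimal digit by digit (value = value*16 + digit):
  0 -> 0
  0*16 + 0 = 0
  0*16 + 0 = 0
  0*16 + 0 = 0
Decimal = 0

0


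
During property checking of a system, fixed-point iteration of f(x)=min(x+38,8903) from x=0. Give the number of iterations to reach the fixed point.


Step 1: x=0, cap=8903, increment=38
Step 2: x grows by 38 each step until capped at 8903; fixed point is x=8903
Step 3: iterations = ceil(8903/38) = 235

235


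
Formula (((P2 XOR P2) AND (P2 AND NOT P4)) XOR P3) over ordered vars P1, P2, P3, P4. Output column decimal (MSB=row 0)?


Formula: (((P2 XOR P2) AND (P2 AND NOT P4)) XOR P3) over P1, P2, P3, P4 (16 rows)
Evaluate each row (bits = P1,P2,P3,P4, MSB first):
  row 0 [0000]: (((0 XOR 0) AND (0 AND NOT 0)) XOR 0) -> 0
  row 1 [0001]: (((0 XOR 0) AND (0 AND NOT 1)) XOR 0) -> 0
  row 2 [0010]: (((0 XOR 0) AND (0 AND NOT 0)) XOR 1) -> 1
  row 3 [0011]: (((0 XOR 0) AND (0 AND NOT 1)) XOR 1) -> 1
  row 4 [0100]: (((1 XOR 1) AND (1 AND NOT 0)) XOR 0) -> 0
  row 5 [0101]: (((1 XOR 1) AND (1 AND NOT 1)) XOR 0) -> 0
  row 6 [0110]: (((1 XOR 1) AND (1 AND NOT 0)) XOR 1) -> 1
  row 7 [0111]: (((1 XOR 1) AND (1 AND NOT 1)) XOR 1) -> 1
  row 8 [1000]: (((0 XOR 0) AND (0 AND NOT 0)) XOR 0) -> 0
  row 9 [1001]: (((0 XOR 0) AND (0 AND NOT 1)) XOR 0) -> 0
  row 10 [1010]: (((0 XOR 0) AND (0 AND NOT 0)) XOR 1) -> 1
  row 11 [1011]: (((0 XOR 0) AND (0 AND NOT 1)) XOR 1) -> 1
  row 12 [1100]: (((1 XOR 1) AND (1 AND NOT 0)) XOR 0) -> 0
  row 13 [1101]: (((1 XOR 1) AND (1 AND NOT 1)) XOR 0) -> 0
  row 14 [1110]: (((1 XOR 1) AND (1 AND NOT 0)) XOR 1) -> 1
  row 15 [1111]: (((1 XOR 1) AND (1 AND NOT 1)) XOR 1) -> 1
Full result column, 4 rows per line (P1,P2 fixed per line; P3,P4 runs 00..11 left to right):
  rows 0-3 [P1,P2=00]: 0011  = hex 3
  rows 4-7 [P1,P2=01]: 0011  = hex 3
  rows 8-11 [P1,P2=10]: 0011  = hex 3
  rows 12-15 [P1,P2=11]: 0011  = hex 3
Output column (row 0 .. row 15) = 0011001100110011
Output column grouped in 4s = 0011 0011 0011 0011 = 0x3333
Convert to decimal digit by digit (value = value*16 + digit):
  3 -> 3
  3*16 + 3 = 51
  51*16 + 3 = 819
  819*16 + 3 = 13107
Decimal = 13107

13107


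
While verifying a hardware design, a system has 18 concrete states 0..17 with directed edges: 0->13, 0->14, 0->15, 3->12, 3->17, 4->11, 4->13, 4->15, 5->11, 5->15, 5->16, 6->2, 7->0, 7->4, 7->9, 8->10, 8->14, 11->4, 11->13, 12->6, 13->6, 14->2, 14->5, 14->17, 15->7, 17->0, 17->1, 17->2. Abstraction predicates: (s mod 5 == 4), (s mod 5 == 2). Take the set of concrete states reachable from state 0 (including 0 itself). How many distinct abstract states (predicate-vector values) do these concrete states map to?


BFS from 0:
Concrete reachable: {0, 1, 2, 4, 5, 6, 7, 9, 11, 13, 14, 15, 16, 17}
Abstract via predicates (s mod 5 == 4), (s mod 5 == 2):
  (0,0) <- {0, 1, 5, 6, 11, 13, 15, 16}
  (0,1) <- {2, 7, 17}
  (1,0) <- {4, 9, 14}
Distinct abstract states = 3

3


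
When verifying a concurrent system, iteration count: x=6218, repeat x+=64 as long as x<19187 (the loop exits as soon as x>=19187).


Step 1: x goes from 6218 toward 19187 by 64; the body runs while x<19187, so iterations = ceil((bound-start)/step)
Step 2: Distance=12969
Step 3: ceil(12969/64)=203

203


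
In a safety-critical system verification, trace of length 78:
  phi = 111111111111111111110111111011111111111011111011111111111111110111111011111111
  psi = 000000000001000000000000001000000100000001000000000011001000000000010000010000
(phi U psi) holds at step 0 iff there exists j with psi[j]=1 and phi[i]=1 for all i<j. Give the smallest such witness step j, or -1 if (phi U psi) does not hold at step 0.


(phi U psi) at 0: need smallest j with psi[j]=1 and phi[i]=1 for all i in [0,j).
Scan from step 0:
  step 0: phi=1, psi=0 -> continue
  step 1: phi=1, psi=0 -> continue
  step 2: phi=1, psi=0 -> continue
  step 3: phi=1, psi=0 -> continue
  step 11: psi=1 and phi held for [0,11) -> witness found
Witness step = 11

11


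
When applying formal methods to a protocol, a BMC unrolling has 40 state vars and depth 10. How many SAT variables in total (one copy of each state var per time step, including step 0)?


BMC unrolls to depth k, creating one copy of each state var for steps 0..k.
Step count = 10 + 1 = 11 (steps 0 through 10)
Vars per step = 40
Total = 40 * 11 = 440

440


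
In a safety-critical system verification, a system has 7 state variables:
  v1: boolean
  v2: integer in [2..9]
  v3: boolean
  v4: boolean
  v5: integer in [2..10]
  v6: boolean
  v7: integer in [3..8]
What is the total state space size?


State space = product of domain sizes of all variables.
Domain sizes:
  v1 (boolean): 2
  v2 (integer in [2..9]): 8
  v3 (boolean): 2
  v4 (boolean): 2
  v5 (integer in [2..10]): 9
  v6 (boolean): 2
  v7 (integer in [3..8]): 6
Product = 2 * 8 * 2 * 2 * 9 * 2 * 6 = 6912

6912


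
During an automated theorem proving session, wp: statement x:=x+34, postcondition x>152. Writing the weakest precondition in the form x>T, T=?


Formula: wp(x:=E, P) = P[E/x] (substitute E for x in postcondition)
Step 1: Postcondition: x>152
Step 2: Substitute x+34 for x: x+34>152
Step 3: Solve for x: x > 152-34 = 118

118


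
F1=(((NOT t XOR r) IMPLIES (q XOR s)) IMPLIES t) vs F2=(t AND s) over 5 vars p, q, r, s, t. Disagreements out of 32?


F1 = (((NOT t XOR r) IMPLIES (q XOR s)) IMPLIES t)
F2 = (t AND s)
Evaluate both on each of 32 rows (bits = p,q,r,s,t):
  row 0 [00000]: F1=1 F2=0 (differ) -> 1
  row 1 [00001]: F1=1 F2=0 (differ) -> 1
  row 2 [00010]: F1=0 F2=0 -> 0
  row 3 [00011]: F1=1 F2=1 -> 0
  row 4 [00100]: F1=0 F2=0 -> 0
  row 5 [00101]: F1=1 F2=0 (differ) -> 1
  row 6 [00110]: F1=0 F2=0 -> 0
  row 7 [00111]: F1=1 F2=1 -> 0
  row 8 [01000]: F1=0 F2=0 -> 0
  row 9 [01001]: F1=1 F2=0 (differ) -> 1
  row 10 [01010]: F1=1 F2=0 (differ) -> 1
  row 11 [01011]: F1=1 F2=1 -> 0
  row 12 [01100]: F1=0 F2=0 -> 0
  row 13 [01101]: F1=1 F2=0 (differ) -> 1
  row 14 [01110]: F1=0 F2=0 -> 0
  row 15 [01111]: F1=1 F2=1 -> 0
  row 16 [10000]: F1=1 F2=0 (differ) -> 1
  row 17 [10001]: F1=1 F2=0 (differ) -> 1
  row 18 [10010]: F1=0 F2=0 -> 0
  row 19 [10011]: F1=1 F2=1 -> 0
  row 20 [10100]: F1=0 F2=0 -> 0
  row 21 [10101]: F1=1 F2=0 (differ) -> 1
  row 22 [10110]: F1=0 F2=0 -> 0
  row 23 [10111]: F1=1 F2=1 -> 0
  row 24 [11000]: F1=0 F2=0 -> 0
  row 25 [11001]: F1=1 F2=0 (differ) -> 1
  row 26 [11010]: F1=1 F2=0 (differ) -> 1
  row 27 [11011]: F1=1 F2=1 -> 0
  row 28 [11100]: F1=0 F2=0 -> 0
  row 29 [11101]: F1=1 F2=0 (differ) -> 1
  row 30 [11110]: F1=0 F2=0 -> 0
  row 31 [11111]: F1=1 F2=1 -> 0
Full result column, 8 rows per line (p,q fixed per line; r,s,t runs 000..111 left to right):
  rows 0-7 [p,q=00]: 11000100  (ones: 3)
  rows 8-15 [p,q=01]: 01100100  (ones: 3)
  rows 16-23 [p,q=10]: 11000100  (ones: 3)
  rows 24-31 [p,q=11]: 01100100  (ones: 3)
Disagreements = 3+3+3+3 = 12

12


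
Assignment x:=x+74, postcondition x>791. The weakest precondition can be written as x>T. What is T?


Formula: wp(x:=E, P) = P[E/x] (substitute E for x in postcondition)
Step 1: Postcondition: x>791
Step 2: Substitute x+74 for x: x+74>791
Step 3: Solve for x: x > 791-74 = 717

717


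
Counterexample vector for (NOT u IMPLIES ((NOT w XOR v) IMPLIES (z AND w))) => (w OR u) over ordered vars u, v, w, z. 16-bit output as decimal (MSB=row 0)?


F1 = (NOT u IMPLIES ((NOT w XOR v) IMPLIES (z AND w)))
F2 = (w OR u)
Counterexample to F1=>F2 is where F1=1 and F2=0.
Evaluate each row (bits = u,v,w,z, MSB first):
  row 0 [0000]: F1=0 F2=0 -> F1&~F2 -> 0
  row 1 [0001]: F1=0 F2=0 -> F1&~F2 -> 0
  row 2 [0010]: F1=1 F2=1 -> F1&~F2 -> 0
  row 3 [0011]: F1=1 F2=1 -> F1&~F2 -> 0
  row 4 [0100]: F1=1 F2=0 -> F1&~F2 -> 1
  row 5 [0101]: F1=1 F2=0 -> F1&~F2 -> 1
  row 6 [0110]: F1=0 F2=1 -> F1&~F2 -> 0
  row 7 [0111]: F1=1 F2=1 -> F1&~F2 -> 0
  row 8 [1000]: F1=1 F2=1 -> F1&~F2 -> 0
  row 9 [1001]: F1=1 F2=1 -> F1&~F2 -> 0
  row 10 [1010]: F1=1 F2=1 -> F1&~F2 -> 0
  row 11 [1011]: F1=1 F2=1 -> F1&~F2 -> 0
  row 12 [1100]: F1=1 F2=1 -> F1&~F2 -> 0
  row 13 [1101]: F1=1 F2=1 -> F1&~F2 -> 0
  row 14 [1110]: F1=1 F2=1 -> F1&~F2 -> 0
  row 15 [1111]: F1=1 F2=1 -> F1&~F2 -> 0
Full result column, 4 rows per line (u,v fixed per line; w,z runs 00..11 left to right):
  rows 0-3 [u,v=00]: 0000  = hex 0
  rows 4-7 [u,v=01]: 1100  = hex C
  rows 8-11 [u,v=10]: 0000  = hex 0
  rows 12-15 [u,v=11]: 0000  = hex 0
Counterexample vector (row 0 .. row 15) = 0000110000000000
Output column grouped in 4s = 0000 1100 0000 0000 = 0x0C00
Convert to decimal digit by digit (value = value*16 + digit):
  0 -> 0
  0*16 + 12 (C) = 12
  12*16 + 0 = 192
  192*16 + 0 = 3072
Decimal = 3072

3072


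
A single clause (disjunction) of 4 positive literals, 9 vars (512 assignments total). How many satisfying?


Step 1: Total=2^9=512
Step 2: Unsat when all 4 false: 2^5=32
Step 3: Sat=512-32=480

480


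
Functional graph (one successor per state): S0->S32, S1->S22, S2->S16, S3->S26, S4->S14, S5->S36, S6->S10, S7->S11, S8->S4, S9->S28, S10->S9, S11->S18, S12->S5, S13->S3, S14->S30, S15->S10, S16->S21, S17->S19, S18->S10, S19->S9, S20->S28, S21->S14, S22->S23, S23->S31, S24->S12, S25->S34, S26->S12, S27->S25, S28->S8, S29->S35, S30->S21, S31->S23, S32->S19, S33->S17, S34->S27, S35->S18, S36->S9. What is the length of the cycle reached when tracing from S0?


Trace from S0 until a state repeats:
  S0 -> S32 -> S19 -> S9 -> S28 -> S8 -> S4 -> S14 -> S30 -> S21 -> S14
S14 first seen at step 7, revisited at step 10.
Cycle length = 10 - 7 = 3

3


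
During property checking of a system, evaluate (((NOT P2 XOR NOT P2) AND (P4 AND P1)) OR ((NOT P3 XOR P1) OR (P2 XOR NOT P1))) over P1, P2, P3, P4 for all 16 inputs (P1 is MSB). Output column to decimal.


Formula: (((NOT P2 XOR NOT P2) AND (P4 AND P1)) OR ((NOT P3 XOR P1) OR (P2 XOR NOT P1))) over P1, P2, P3, P4 (16 rows)
Evaluate each row (bits = P1,P2,P3,P4, MSB first):
  row 0 [0000]: (((NOT 0 XOR NOT 0) AND (0 AND 0)) OR ((NOT 0 XOR 0) OR (0 XOR NOT 0))) -> 1
  row 1 [0001]: (((NOT 0 XOR NOT 0) AND (1 AND 0)) OR ((NOT 0 XOR 0) OR (0 XOR NOT 0))) -> 1
  row 2 [0010]: (((NOT 0 XOR NOT 0) AND (0 AND 0)) OR ((NOT 1 XOR 0) OR (0 XOR NOT 0))) -> 1
  row 3 [0011]: (((NOT 0 XOR NOT 0) AND (1 AND 0)) OR ((NOT 1 XOR 0) OR (0 XOR NOT 0))) -> 1
  row 4 [0100]: (((NOT 1 XOR NOT 1) AND (0 AND 0)) OR ((NOT 0 XOR 0) OR (1 XOR NOT 0))) -> 1
  row 5 [0101]: (((NOT 1 XOR NOT 1) AND (1 AND 0)) OR ((NOT 0 XOR 0) OR (1 XOR NOT 0))) -> 1
  row 6 [0110]: (((NOT 1 XOR NOT 1) AND (0 AND 0)) OR ((NOT 1 XOR 0) OR (1 XOR NOT 0))) -> 0
  row 7 [0111]: (((NOT 1 XOR NOT 1) AND (1 AND 0)) OR ((NOT 1 XOR 0) OR (1 XOR NOT 0))) -> 0
  row 8 [1000]: (((NOT 0 XOR NOT 0) AND (0 AND 1)) OR ((NOT 0 XOR 1) OR (0 XOR NOT 1))) -> 0
  row 9 [1001]: (((NOT 0 XOR NOT 0) AND (1 AND 1)) OR ((NOT 0 XOR 1) OR (0 XOR NOT 1))) -> 0
  row 10 [1010]: (((NOT 0 XOR NOT 0) AND (0 AND 1)) OR ((NOT 1 XOR 1) OR (0 XOR NOT 1))) -> 1
  row 11 [1011]: (((NOT 0 XOR NOT 0) AND (1 AND 1)) OR ((NOT 1 XOR 1) OR (0 XOR NOT 1))) -> 1
  row 12 [1100]: (((NOT 1 XOR NOT 1) AND (0 AND 1)) OR ((NOT 0 XOR 1) OR (1 XOR NOT 1))) -> 1
  row 13 [1101]: (((NOT 1 XOR NOT 1) AND (1 AND 1)) OR ((NOT 0 XOR 1) OR (1 XOR NOT 1))) -> 1
  row 14 [1110]: (((NOT 1 XOR NOT 1) AND (0 AND 1)) OR ((NOT 1 XOR 1) OR (1 XOR NOT 1))) -> 1
  row 15 [1111]: (((NOT 1 XOR NOT 1) AND (1 AND 1)) OR ((NOT 1 XOR 1) OR (1 XOR NOT 1))) -> 1
Full result column, 4 rows per line (P1,P2 fixed per line; P3,P4 runs 00..11 left to right):
  rows 0-3 [P1,P2=00]: 1111  = hex F
  rows 4-7 [P1,P2=01]: 1100  = hex C
  rows 8-11 [P1,P2=10]: 0011  = hex 3
  rows 12-15 [P1,P2=11]: 1111  = hex F
Output column (row 0 .. row 15) = 1111110000111111
Output column grouped in 4s = 1111 1100 0011 1111 = 0xFC3F
Convert to decimal digit by digit (value = value*16 + digit):
  F -> 15
  15*16 + 12 (C) = 252
  252*16 + 3 = 4035
  4035*16 + 15 (F) = 64575
Decimal = 64575

64575


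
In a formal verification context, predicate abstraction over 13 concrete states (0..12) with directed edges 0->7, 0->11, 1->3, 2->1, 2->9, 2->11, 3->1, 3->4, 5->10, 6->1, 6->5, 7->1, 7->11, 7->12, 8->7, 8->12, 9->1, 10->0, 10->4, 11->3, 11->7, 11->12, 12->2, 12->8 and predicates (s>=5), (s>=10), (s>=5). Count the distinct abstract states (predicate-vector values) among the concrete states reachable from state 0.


BFS from 0:
Concrete reachable: {0, 1, 2, 3, 4, 7, 8, 9, 11, 12}
Abstract via predicates (s>=5), (s>=10), (s>=5):
  (0,0,0) <- {0, 1, 2, 3, 4}
  (1,0,1) <- {7, 8, 9}
  (1,1,1) <- {11, 12}
Distinct abstract states = 3

3


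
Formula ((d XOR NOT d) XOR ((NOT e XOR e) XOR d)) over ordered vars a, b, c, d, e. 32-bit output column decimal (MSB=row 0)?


Formula: ((d XOR NOT d) XOR ((NOT e XOR e) XOR d)) over a, b, c, d, e (32 rows)
Evaluate each row (bits = a,b,c,d,e, MSB first):
  row 0 [00000]: ((0 XOR NOT 0) XOR ((NOT 0 XOR 0) XOR 0)) -> 0
  row 1 [00001]: ((0 XOR NOT 0) XOR ((NOT 1 XOR 1) XOR 0)) -> 0
  row 2 [00010]: ((1 XOR NOT 1) XOR ((NOT 0 XOR 0) XOR 1)) -> 1
  row 3 [00011]: ((1 XOR NOT 1) XOR ((NOT 1 XOR 1) XOR 1)) -> 1
  row 4 [00100]: ((0 XOR NOT 0) XOR ((NOT 0 XOR 0) XOR 0)) -> 0
  row 5 [00101]: ((0 XOR NOT 0) XOR ((NOT 1 XOR 1) XOR 0)) -> 0
  row 6 [00110]: ((1 XOR NOT 1) XOR ((NOT 0 XOR 0) XOR 1)) -> 1
  row 7 [00111]: ((1 XOR NOT 1) XOR ((NOT 1 XOR 1) XOR 1)) -> 1
  row 8 [01000]: ((0 XOR NOT 0) XOR ((NOT 0 XOR 0) XOR 0)) -> 0
  row 9 [01001]: ((0 XOR NOT 0) XOR ((NOT 1 XOR 1) XOR 0)) -> 0
  row 10 [01010]: ((1 XOR NOT 1) XOR ((NOT 0 XOR 0) XOR 1)) -> 1
  row 11 [01011]: ((1 XOR NOT 1) XOR ((NOT 1 XOR 1) XOR 1)) -> 1
  row 12 [01100]: ((0 XOR NOT 0) XOR ((NOT 0 XOR 0) XOR 0)) -> 0
  row 13 [01101]: ((0 XOR NOT 0) XOR ((NOT 1 XOR 1) XOR 0)) -> 0
  row 14 [01110]: ((1 XOR NOT 1) XOR ((NOT 0 XOR 0) XOR 1)) -> 1
  row 15 [01111]: ((1 XOR NOT 1) XOR ((NOT 1 XOR 1) XOR 1)) -> 1
  row 16 [10000]: ((0 XOR NOT 0) XOR ((NOT 0 XOR 0) XOR 0)) -> 0
  row 17 [10001]: ((0 XOR NOT 0) XOR ((NOT 1 XOR 1) XOR 0)) -> 0
  row 18 [10010]: ((1 XOR NOT 1) XOR ((NOT 0 XOR 0) XOR 1)) -> 1
  row 19 [10011]: ((1 XOR NOT 1) XOR ((NOT 1 XOR 1) XOR 1)) -> 1
  row 20 [10100]: ((0 XOR NOT 0) XOR ((NOT 0 XOR 0) XOR 0)) -> 0
  row 21 [10101]: ((0 XOR NOT 0) XOR ((NOT 1 XOR 1) XOR 0)) -> 0
  row 22 [10110]: ((1 XOR NOT 1) XOR ((NOT 0 XOR 0) XOR 1)) -> 1
  row 23 [10111]: ((1 XOR NOT 1) XOR ((NOT 1 XOR 1) XOR 1)) -> 1
  row 24 [11000]: ((0 XOR NOT 0) XOR ((NOT 0 XOR 0) XOR 0)) -> 0
  row 25 [11001]: ((0 XOR NOT 0) XOR ((NOT 1 XOR 1) XOR 0)) -> 0
  row 26 [11010]: ((1 XOR NOT 1) XOR ((NOT 0 XOR 0) XOR 1)) -> 1
  row 27 [11011]: ((1 XOR NOT 1) XOR ((NOT 1 XOR 1) XOR 1)) -> 1
  row 28 [11100]: ((0 XOR NOT 0) XOR ((NOT 0 XOR 0) XOR 0)) -> 0
  row 29 [11101]: ((0 XOR NOT 0) XOR ((NOT 1 XOR 1) XOR 0)) -> 0
  row 30 [11110]: ((1 XOR NOT 1) XOR ((NOT 0 XOR 0) XOR 1)) -> 1
  row 31 [11111]: ((1 XOR NOT 1) XOR ((NOT 1 XOR 1) XOR 1)) -> 1
Full result column, 4 rows per line (a,b,c fixed per line; d,e runs 00..11 left to right):
  rows 0-3 [a,b,c=000]: 0011  = hex 3
  rows 4-7 [a,b,c=001]: 0011  = hex 3
  rows 8-11 [a,b,c=010]: 0011  = hex 3
  rows 12-15 [a,b,c=011]: 0011  = hex 3
  rows 16-19 [a,b,c=100]: 0011  = hex 3
  rows 20-23 [a,b,c=101]: 0011  = hex 3
  rows 24-27 [a,b,c=110]: 0011  = hex 3
  rows 28-31 [a,b,c=111]: 0011  = hex 3
Output column (row 0 .. row 31) = 00110011001100110011001100110011
Output column grouped in 4s = 0011 0011 0011 0011 0011 0011 0011 0011 = 0x33333333
Convert to decimal digit by digit (value = value*16 + digit):
  3 -> 3
  3*16 + 3 = 51
  51*16 + 3 = 819
  819*16 + 3 = 13107
  13107*16 + 3 = 209715
  209715*16 + 3 = 3355443
  3355443*16 + 3 = 53687091
  53687091*16 + 3 = 858993459
Decimal = 858993459

858993459


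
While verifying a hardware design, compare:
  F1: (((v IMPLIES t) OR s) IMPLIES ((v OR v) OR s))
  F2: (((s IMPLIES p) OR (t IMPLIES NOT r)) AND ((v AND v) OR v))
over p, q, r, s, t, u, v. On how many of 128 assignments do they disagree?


F1 = (((v IMPLIES t) OR s) IMPLIES ((v OR v) OR s))
F2 = (((s IMPLIES p) OR (t IMPLIES NOT r)) AND ((v AND v) OR v))
Evaluate both on each of 128 rows (bits = p,q,r,s,t,u,v):
  row 0 [0000000]: F1=0 F2=0 -> 0
  row 1 [0000001]: F1=1 F2=1 -> 0
  row 2 [0000010]: F1=0 F2=0 -> 0
  row 3 [0000011]: F1=1 F2=1 -> 0
  row 4 [0000100]: F1=0 F2=0 -> 0
  (every remaining row is evaluated the same way; all 128 results are listed next)
Full result column, 8 rows per line (p,q,r,s fixed per line; t,u,v runs 000..111 left to right):
  rows 0-7 [p,q,r,s=0000]: 00000000  (ones: 0)
  rows 8-15 [p,q,r,s=0001]: 10101010  (ones: 4)
  rows 16-23 [p,q,r,s=0010]: 00000000  (ones: 0)
  rows 24-31 [p,q,r,s=0011]: 10101111  (ones: 6)
  rows 32-39 [p,q,r,s=0100]: 00000000  (ones: 0)
  rows 40-47 [p,q,r,s=0101]: 10101010  (ones: 4)
  rows 48-55 [p,q,r,s=0110]: 00000000  (ones: 0)
  rows 56-63 [p,q,r,s=0111]: 10101111  (ones: 6)
  rows 64-71 [p,q,r,s=1000]: 00000000  (ones: 0)
  rows 72-79 [p,q,r,s=1001]: 10101010  (ones: 4)
  rows 80-87 [p,q,r,s=1010]: 00000000  (ones: 0)
  rows 88-95 [p,q,r,s=1011]: 10101010  (ones: 4)
  rows 96-103 [p,q,r,s=1100]: 00000000  (ones: 0)
  rows 104-111 [p,q,r,s=1101]: 10101010  (ones: 4)
  rows 112-119 [p,q,r,s=1110]: 00000000  (ones: 0)
  rows 120-127 [p,q,r,s=1111]: 10101010  (ones: 4)
Disagreements = 0+4+0+6+0+4+0+6+0+4+0+4+0+4+0+4 = 36

36


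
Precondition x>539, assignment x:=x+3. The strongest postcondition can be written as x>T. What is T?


Formula: sp(P, x:=E) = exists old_x. (x = E[old_x/x]) AND P[old_x/x] (old_x is the value of x before the assignment; eliminate old_x by solving x = E[old_x/x] for old_x)
Step 1: Precondition P: x>539, i.e. old_x > 539
Step 2: Assignment gives x = old_x + 3, so old_x = x - 3
Step 3: Substitute into P: x - 3 > 539
Step 4: Simplify: x > 539+3 = 542

542


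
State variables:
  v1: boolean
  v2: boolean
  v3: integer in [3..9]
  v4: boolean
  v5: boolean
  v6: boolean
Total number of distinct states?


State space = product of domain sizes of all variables.
Domain sizes:
  v1 (boolean): 2
  v2 (boolean): 2
  v3 (integer in [3..9]): 7
  v4 (boolean): 2
  v5 (boolean): 2
  v6 (boolean): 2
Product = 2 * 2 * 7 * 2 * 2 * 2 = 224

224


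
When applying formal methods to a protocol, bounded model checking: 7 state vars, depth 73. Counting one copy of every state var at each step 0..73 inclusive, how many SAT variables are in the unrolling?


BMC unrolls to depth k, creating one copy of each state var for steps 0..k.
Step count = 73 + 1 = 74 (steps 0 through 73)
Vars per step = 7
Total = 7 * 74 = 518

518


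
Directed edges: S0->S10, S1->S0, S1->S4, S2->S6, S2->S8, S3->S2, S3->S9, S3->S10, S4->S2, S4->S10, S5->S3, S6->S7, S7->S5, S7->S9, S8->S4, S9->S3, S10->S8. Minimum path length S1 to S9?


BFS layer-by-layer from S1:
  dist 0: {S1}
  dist 1: {S0, S4}
  dist 2: {S2, S10}
  dist 3: {S6, S8}
  dist 4: {S7}
  dist 5: {S5, S9}
  -> S9 reached at distance 5
Shortest path length = 5

5


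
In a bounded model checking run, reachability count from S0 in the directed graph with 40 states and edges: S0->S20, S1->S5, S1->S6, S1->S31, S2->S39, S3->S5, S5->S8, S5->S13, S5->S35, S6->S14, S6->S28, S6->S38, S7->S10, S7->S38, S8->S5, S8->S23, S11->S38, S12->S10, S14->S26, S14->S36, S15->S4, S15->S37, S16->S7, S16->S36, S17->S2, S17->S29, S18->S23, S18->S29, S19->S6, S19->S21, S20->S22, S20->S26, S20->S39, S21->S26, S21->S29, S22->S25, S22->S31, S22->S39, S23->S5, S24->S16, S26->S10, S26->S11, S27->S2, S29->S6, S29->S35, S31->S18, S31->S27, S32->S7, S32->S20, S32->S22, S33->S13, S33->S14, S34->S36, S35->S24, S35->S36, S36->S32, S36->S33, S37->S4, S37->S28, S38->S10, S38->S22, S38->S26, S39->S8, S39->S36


BFS from S0:
  layer 0: {S0}
  layer 1: {S20}
  layer 2: {S22, S26, S39}
  layer 3: {S8, S10, S11, S25, S31, S36}
  layer 4: {S5, S18, S23, S27, S32, S33, S38}
  layer 5: {S2, S7, S13, S14, S29, S35}
  layer 6: {S6, S24}
  layer 7: {S16, S28}
Reachable set: {S0, S2, S5, S6, S7, S8, S10, S11, S13, S14, S16, S18, S20, S22, S23, S24, S25, S26, S27, S28, S29, S31, S32, S33, S35, S36, S38, S39}
Count = 28

28


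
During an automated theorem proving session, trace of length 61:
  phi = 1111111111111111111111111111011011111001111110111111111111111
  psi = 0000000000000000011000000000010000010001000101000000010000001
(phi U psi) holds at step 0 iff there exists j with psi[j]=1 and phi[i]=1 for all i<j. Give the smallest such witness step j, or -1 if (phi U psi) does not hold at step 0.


(phi U psi) at 0: need smallest j with psi[j]=1 and phi[i]=1 for all i in [0,j).
Scan from step 0:
  step 0: phi=1, psi=0 -> continue
  step 1: phi=1, psi=0 -> continue
  step 2: phi=1, psi=0 -> continue
  step 3: phi=1, psi=0 -> continue
  step 17: psi=1 and phi held for [0,17) -> witness found
Witness step = 17

17


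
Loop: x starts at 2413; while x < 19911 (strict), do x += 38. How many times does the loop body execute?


Step 1: x goes from 2413 toward 19911 by 38; the body runs while x<19911, so iterations = ceil((bound-start)/step)
Step 2: Distance=17498
Step 3: ceil(17498/38)=461

461


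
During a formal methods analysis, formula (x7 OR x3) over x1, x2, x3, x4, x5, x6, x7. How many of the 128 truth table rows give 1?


Formula: (x7 OR x3) over 7 vars (128 rows)
Evaluate each row (x1, x2, x3, x4, x5, x6, x7 as bits, MSB first):
  row 0 [0000000]: (0 OR 0) -> 0
  row 1 [0000001]: (1 OR 0) -> 1
  row 2 [0000010]: (0 OR 0) -> 0
  row 3 [0000011]: (1 OR 0) -> 1
  row 4 [0000100]: (0 OR 0) -> 0
  (every remaining row is evaluated the same way; all 128 results are listed next)
Full result column, 8 rows per line (x1,x2,x3,x4 fixed per line; x5,x6,x7 runs 000..111 left to right):
  rows 0-7 [x1,x2,x3,x4=0000]: 01010101  (ones: 4)
  rows 8-15 [x1,x2,x3,x4=0001]: 01010101  (ones: 4)
  rows 16-23 [x1,x2,x3,x4=0010]: 11111111  (ones: 8)
  rows 24-31 [x1,x2,x3,x4=0011]: 11111111  (ones: 8)
  rows 32-39 [x1,x2,x3,x4=0100]: 01010101  (ones: 4)
  rows 40-47 [x1,x2,x3,x4=0101]: 01010101  (ones: 4)
  rows 48-55 [x1,x2,x3,x4=0110]: 11111111  (ones: 8)
  rows 56-63 [x1,x2,x3,x4=0111]: 11111111  (ones: 8)
  rows 64-71 [x1,x2,x3,x4=1000]: 01010101  (ones: 4)
  rows 72-79 [x1,x2,x3,x4=1001]: 01010101  (ones: 4)
  rows 80-87 [x1,x2,x3,x4=1010]: 11111111  (ones: 8)
  rows 88-95 [x1,x2,x3,x4=1011]: 11111111  (ones: 8)
  rows 96-103 [x1,x2,x3,x4=1100]: 01010101  (ones: 4)
  rows 104-111 [x1,x2,x3,x4=1101]: 01010101  (ones: 4)
  rows 112-119 [x1,x2,x3,x4=1110]: 11111111  (ones: 8)
  rows 120-127 [x1,x2,x3,x4=1111]: 11111111  (ones: 8)
Count of 1-rows = 4+4+8+8+4+4+8+8+4+4+8+8+4+4+8+8 = 96

96


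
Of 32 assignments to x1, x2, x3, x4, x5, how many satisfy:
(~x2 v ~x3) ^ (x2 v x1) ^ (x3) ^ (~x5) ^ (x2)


CNF with 5 clauses over 5 vars (32 assignments).
An assignment satisfies CNF iff every clause has >=1 true literal.
Check each row (bits = x1,x2,x3,x4,x5; clause T/F shown):
  row 0 [00000]: clauses=TFFTF -> 0
  row 1 [00001]: clauses=TFFFF -> 0
  row 2 [00010]: clauses=TFFTF -> 0
  row 3 [00011]: clauses=TFFFF -> 0
  row 4 [00100]: clauses=TFTTF -> 0
  row 5 [00101]: clauses=TFTFF -> 0
  row 6 [00110]: clauses=TFTTF -> 0
  row 7 [00111]: clauses=TFTFF -> 0
  row 8 [01000]: clauses=TTFTT -> 0
  row 9 [01001]: clauses=TTFFT -> 0
  row 10 [01010]: clauses=TTFTT -> 0
  row 11 [01011]: clauses=TTFFT -> 0
  row 12 [01100]: clauses=FTTTT -> 0
  row 13 [01101]: clauses=FTTFT -> 0
  row 14 [01110]: clauses=FTTTT -> 0
  row 15 [01111]: clauses=FTTFT -> 0
  row 16 [10000]: clauses=TTFTF -> 0
  row 17 [10001]: clauses=TTFFF -> 0
  row 18 [10010]: clauses=TTFTF -> 0
  row 19 [10011]: clauses=TTFFF -> 0
  row 20 [10100]: clauses=TTTTF -> 0
  row 21 [10101]: clauses=TTTFF -> 0
  row 22 [10110]: clauses=TTTTF -> 0
  row 23 [10111]: clauses=TTTFF -> 0
  row 24 [11000]: clauses=TTFTT -> 0
  row 25 [11001]: clauses=TTFFT -> 0
  row 26 [11010]: clauses=TTFTT -> 0
  row 27 [11011]: clauses=TTFFT -> 0
  row 28 [11100]: clauses=FTTTT -> 0
  row 29 [11101]: clauses=FTTFT -> 0
  row 30 [11110]: clauses=FTTTT -> 0
  row 31 [11111]: clauses=FTTFT -> 0
Full result column, 8 rows per line (x1,x2 fixed per line; x3,x4,x5 runs 000..111 left to right):
  rows 0-7 [x1,x2=00]: 00000000  (ones: 0)
  rows 8-15 [x1,x2=01]: 00000000  (ones: 0)
  rows 16-23 [x1,x2=10]: 00000000  (ones: 0)
  rows 24-31 [x1,x2=11]: 00000000  (ones: 0)
Satisfying assignments = 0+0+0+0 = 0

0


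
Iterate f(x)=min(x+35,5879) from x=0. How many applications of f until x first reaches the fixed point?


Step 1: x=0, cap=5879, increment=35
Step 2: x grows by 35 each step until capped at 5879; fixed point is x=5879
Step 3: iterations = ceil(5879/35) = 168

168


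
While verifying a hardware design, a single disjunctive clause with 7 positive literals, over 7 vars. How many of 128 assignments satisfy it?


Step 1: Total=2^7=128
Step 2: Unsat when all 7 false: 2^0=1
Step 3: Sat=128-1=127

127


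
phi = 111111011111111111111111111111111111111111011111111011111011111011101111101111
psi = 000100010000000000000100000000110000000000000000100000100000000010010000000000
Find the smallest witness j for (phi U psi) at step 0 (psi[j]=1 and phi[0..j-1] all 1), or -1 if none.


(phi U psi) at 0: need smallest j with psi[j]=1 and phi[i]=1 for all i in [0,j).
Scan from step 0:
  step 0: phi=1, psi=0 -> continue
  step 1: phi=1, psi=0 -> continue
  step 2: phi=1, psi=0 -> continue
  step 3: psi=1 and phi held for [0,3) -> witness found
Witness step = 3

3


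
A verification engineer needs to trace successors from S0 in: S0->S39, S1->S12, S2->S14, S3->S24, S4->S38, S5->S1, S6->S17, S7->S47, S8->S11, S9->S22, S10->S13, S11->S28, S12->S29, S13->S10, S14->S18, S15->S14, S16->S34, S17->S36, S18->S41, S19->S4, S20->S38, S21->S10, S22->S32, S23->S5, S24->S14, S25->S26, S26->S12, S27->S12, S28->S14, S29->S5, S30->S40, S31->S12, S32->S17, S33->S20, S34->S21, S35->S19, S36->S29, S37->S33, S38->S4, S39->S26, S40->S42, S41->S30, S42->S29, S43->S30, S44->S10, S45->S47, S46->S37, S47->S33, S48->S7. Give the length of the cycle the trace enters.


Trace from S0 until a state repeats:
  S0 -> S39 -> S26 -> S12 -> S29 -> S5 -> S1 -> S12
S12 first seen at step 3, revisited at step 7.
Cycle length = 7 - 3 = 4

4


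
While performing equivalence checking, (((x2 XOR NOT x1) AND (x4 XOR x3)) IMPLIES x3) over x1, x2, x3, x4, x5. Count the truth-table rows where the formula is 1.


Formula: (((x2 XOR NOT x1) AND (x4 XOR x3)) IMPLIES x3) over 5 vars (32 rows)
Evaluate each row (x1, x2, x3, x4, x5 as bits, MSB first):
  row 0 [00000]: (((0 XOR NOT 0) AND (0 XOR 0)) IMPLIES 0) -> 1
  row 1 [00001]: (((0 XOR NOT 0) AND (0 XOR 0)) IMPLIES 0) -> 1
  row 2 [00010]: (((0 XOR NOT 0) AND (1 XOR 0)) IMPLIES 0) -> 0
  row 3 [00011]: (((0 XOR NOT 0) AND (1 XOR 0)) IMPLIES 0) -> 0
  row 4 [00100]: (((0 XOR NOT 0) AND (0 XOR 1)) IMPLIES 1) -> 1
  row 5 [00101]: (((0 XOR NOT 0) AND (0 XOR 1)) IMPLIES 1) -> 1
  row 6 [00110]: (((0 XOR NOT 0) AND (1 XOR 1)) IMPLIES 1) -> 1
  row 7 [00111]: (((0 XOR NOT 0) AND (1 XOR 1)) IMPLIES 1) -> 1
  row 8 [01000]: (((1 XOR NOT 0) AND (0 XOR 0)) IMPLIES 0) -> 1
  row 9 [01001]: (((1 XOR NOT 0) AND (0 XOR 0)) IMPLIES 0) -> 1
  row 10 [01010]: (((1 XOR NOT 0) AND (1 XOR 0)) IMPLIES 0) -> 1
  row 11 [01011]: (((1 XOR NOT 0) AND (1 XOR 0)) IMPLIES 0) -> 1
  row 12 [01100]: (((1 XOR NOT 0) AND (0 XOR 1)) IMPLIES 1) -> 1
  row 13 [01101]: (((1 XOR NOT 0) AND (0 XOR 1)) IMPLIES 1) -> 1
  row 14 [01110]: (((1 XOR NOT 0) AND (1 XOR 1)) IMPLIES 1) -> 1
  row 15 [01111]: (((1 XOR NOT 0) AND (1 XOR 1)) IMPLIES 1) -> 1
  row 16 [10000]: (((0 XOR NOT 1) AND (0 XOR 0)) IMPLIES 0) -> 1
  row 17 [10001]: (((0 XOR NOT 1) AND (0 XOR 0)) IMPLIES 0) -> 1
  row 18 [10010]: (((0 XOR NOT 1) AND (1 XOR 0)) IMPLIES 0) -> 1
  row 19 [10011]: (((0 XOR NOT 1) AND (1 XOR 0)) IMPLIES 0) -> 1
  row 20 [10100]: (((0 XOR NOT 1) AND (0 XOR 1)) IMPLIES 1) -> 1
  row 21 [10101]: (((0 XOR NOT 1) AND (0 XOR 1)) IMPLIES 1) -> 1
  row 22 [10110]: (((0 XOR NOT 1) AND (1 XOR 1)) IMPLIES 1) -> 1
  row 23 [10111]: (((0 XOR NOT 1) AND (1 XOR 1)) IMPLIES 1) -> 1
  row 24 [11000]: (((1 XOR NOT 1) AND (0 XOR 0)) IMPLIES 0) -> 1
  row 25 [11001]: (((1 XOR NOT 1) AND (0 XOR 0)) IMPLIES 0) -> 1
  row 26 [11010]: (((1 XOR NOT 1) AND (1 XOR 0)) IMPLIES 0) -> 0
  row 27 [11011]: (((1 XOR NOT 1) AND (1 XOR 0)) IMPLIES 0) -> 0
  row 28 [11100]: (((1 XOR NOT 1) AND (0 XOR 1)) IMPLIES 1) -> 1
  row 29 [11101]: (((1 XOR NOT 1) AND (0 XOR 1)) IMPLIES 1) -> 1
  row 30 [11110]: (((1 XOR NOT 1) AND (1 XOR 1)) IMPLIES 1) -> 1
  row 31 [11111]: (((1 XOR NOT 1) AND (1 XOR 1)) IMPLIES 1) -> 1
Full result column, 8 rows per line (x1,x2 fixed per line; x3,x4,x5 runs 000..111 left to right):
  rows 0-7 [x1,x2=00]: 11001111  (ones: 6)
  rows 8-15 [x1,x2=01]: 11111111  (ones: 8)
  rows 16-23 [x1,x2=10]: 11111111  (ones: 8)
  rows 24-31 [x1,x2=11]: 11001111  (ones: 6)
Count of 1-rows = 6+8+8+6 = 28

28
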